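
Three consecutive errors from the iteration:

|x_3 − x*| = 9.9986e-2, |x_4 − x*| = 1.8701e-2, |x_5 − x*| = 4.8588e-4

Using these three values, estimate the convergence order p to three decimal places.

2.177

p ≈ ln(|x_5 − x*|/|x_4 − x*|) / ln(|x_4 − x*|/|x_3 − x*|)
  = ln(4.8588e-4/1.8701e-2) / ln(1.8701e-2/9.9986e-2)
  = ln(0.0259815) / ln(0.187036)
  = -3.650371 / -1.676454 ≈ 2.177436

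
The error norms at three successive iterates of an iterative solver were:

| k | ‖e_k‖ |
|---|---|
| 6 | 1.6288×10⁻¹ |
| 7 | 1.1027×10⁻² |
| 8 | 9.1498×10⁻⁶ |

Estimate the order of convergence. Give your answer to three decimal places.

2.635

p ≈ ln(‖e_8‖/‖e_7‖) / ln(‖e_7‖/‖e_6‖)
  = ln(9.1498×10⁻⁶/1.1027×10⁻²) / ln(1.1027×10⁻²/1.6288×10⁻¹)
  = ln(0.000829763) / ln(0.0677001)
  = -7.094370 / -2.692668 ≈ 2.634699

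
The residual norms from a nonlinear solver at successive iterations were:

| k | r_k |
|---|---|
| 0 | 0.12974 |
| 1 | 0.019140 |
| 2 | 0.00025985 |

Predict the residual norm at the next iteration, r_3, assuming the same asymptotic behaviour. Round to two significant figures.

First estimate the order: p ≈ ln(r_2/r_1) / ln(r_1/r_0) = ln(0.00025985/0.019140)/ln(0.019140/0.12974) = ln(0.0135763)/ln(0.147526) ≈ 2.2466.
Then r_3 ≈ r_2·(r_2/r_1)^p = 0.00025985·(0.0135763)^2.2466 = 0.00025985·6.3842e-05 ≈ 1.659e-08.

1.7e-8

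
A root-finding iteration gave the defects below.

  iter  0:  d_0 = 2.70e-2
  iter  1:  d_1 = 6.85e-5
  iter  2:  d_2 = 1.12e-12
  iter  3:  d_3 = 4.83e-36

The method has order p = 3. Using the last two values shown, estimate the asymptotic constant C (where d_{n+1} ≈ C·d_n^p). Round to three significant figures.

3.44

C ≈ d_3 / d_2^3
  = 4.83e-36 / (1.12e-12)^3
  = 4.83e-36 / 1.40493e-36 ≈ 3.4379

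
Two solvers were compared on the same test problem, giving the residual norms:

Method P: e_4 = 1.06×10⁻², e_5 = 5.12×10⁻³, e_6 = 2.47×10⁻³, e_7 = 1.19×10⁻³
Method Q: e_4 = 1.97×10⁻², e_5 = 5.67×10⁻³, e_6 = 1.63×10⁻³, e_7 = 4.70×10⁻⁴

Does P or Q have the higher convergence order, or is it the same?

Method P: p ≈ ln(1.19×10⁻³/2.47×10⁻³)/ln(2.47×10⁻³/5.12×10⁻³) ≈ 1.00.
Method Q: p ≈ ln(4.70×10⁻⁴/1.63×10⁻³)/ln(1.63×10⁻³/5.67×10⁻³) ≈ 1.00.
Both orders ≈ 1.0 — effectively the same.

same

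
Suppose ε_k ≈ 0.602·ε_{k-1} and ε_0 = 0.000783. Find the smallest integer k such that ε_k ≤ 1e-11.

After k steps, ε_k ≈ 0.000783·0.602^k.
Need 0.602^k ≤ 1e-11/0.000783 = 1.27714e-08.
k ≥ ln(1.27714e-08)/ln(0.602) = -18.1761/-0.50750 = 35.815.
Smallest integer k = 36.

36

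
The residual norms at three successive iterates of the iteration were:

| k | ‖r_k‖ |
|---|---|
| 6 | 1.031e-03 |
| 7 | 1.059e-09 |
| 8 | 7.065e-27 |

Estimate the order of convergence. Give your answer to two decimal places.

p ≈ ln(‖r_8‖/‖r_7‖) / ln(‖r_7‖/‖r_6‖)
  = ln(7.065e-27/1.059e-09) / ln(1.059e-09/1.031e-03)
  = ln(6.67139e-18) / ln(1.02716e-06)
  = -39.54870 / -13.78871 ≈ 2.86819

2.87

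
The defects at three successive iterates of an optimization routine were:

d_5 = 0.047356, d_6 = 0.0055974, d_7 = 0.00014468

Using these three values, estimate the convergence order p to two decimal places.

1.71

p ≈ ln(d_7/d_6) / ln(d_6/d_5)
  = ln(0.00014468/0.0055974) / ln(0.0055974/0.047356)
  = ln(0.0258477) / ln(0.118198)
  = -3.65553 / -2.13539 ≈ 1.71188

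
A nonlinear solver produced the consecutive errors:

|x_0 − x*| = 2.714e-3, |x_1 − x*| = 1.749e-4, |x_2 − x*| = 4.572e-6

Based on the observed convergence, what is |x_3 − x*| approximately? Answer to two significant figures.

First estimate the order: p ≈ ln(|x_2 − x*|/|x_1 − x*|) / ln(|x_1 − x*|/|x_0 − x*|) = ln(4.572e-6/1.749e-4)/ln(1.749e-4/2.714e-3) = ln(0.0261407)/ln(0.0644436) ≈ 1.3291.
Then |x_3 − x*| ≈ |x_2 − x*|·(|x_2 − x*|/|x_1 − x*|)^p = 4.572e-6·(0.0261407)^1.3291 = 4.572e-6·0.00787873 ≈ 3.602e-08.

3.6e-8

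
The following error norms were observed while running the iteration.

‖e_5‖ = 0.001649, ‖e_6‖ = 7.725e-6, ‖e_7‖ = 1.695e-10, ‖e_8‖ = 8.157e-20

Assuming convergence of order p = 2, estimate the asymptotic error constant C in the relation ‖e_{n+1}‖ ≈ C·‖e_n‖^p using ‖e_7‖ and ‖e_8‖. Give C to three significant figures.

C ≈ ‖e_8‖ / ‖e_7‖^2
  = 8.157e-20 / (1.695e-10)^2
  = 8.157e-20 / 2.87303e-20 ≈ 2.8392

2.84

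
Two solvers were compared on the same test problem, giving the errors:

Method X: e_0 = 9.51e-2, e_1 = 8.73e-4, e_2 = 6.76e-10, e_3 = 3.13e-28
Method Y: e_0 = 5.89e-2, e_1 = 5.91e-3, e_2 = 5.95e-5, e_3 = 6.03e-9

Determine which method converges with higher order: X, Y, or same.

Method X: p ≈ ln(3.13e-28/6.76e-10)/ln(6.76e-10/8.73e-4) ≈ 3.00.
Method Y: p ≈ ln(6.03e-9/5.95e-5)/ln(5.95e-5/5.91e-3) ≈ 2.00.
Method X has the higher order (≈3.0 vs ≈2.0).

X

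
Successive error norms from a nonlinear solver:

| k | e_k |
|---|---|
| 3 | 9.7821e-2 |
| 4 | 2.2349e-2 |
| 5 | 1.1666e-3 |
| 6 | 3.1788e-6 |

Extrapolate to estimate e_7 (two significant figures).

First estimate the order: p ≈ ln(e_6/e_5) / ln(e_5/e_4) = ln(3.1788e-6/1.1666e-3)/ln(1.1666e-3/2.2349e-2) = ln(0.00272484)/ln(0.0521992) ≈ 2.0000.
Then e_7 ≈ e_6·(e_6/e_5)^p = 3.1788e-6·(0.00272484)^2.0000 = 3.1788e-6·7.42475e-06 ≈ 2.36e-11.

2.4e-11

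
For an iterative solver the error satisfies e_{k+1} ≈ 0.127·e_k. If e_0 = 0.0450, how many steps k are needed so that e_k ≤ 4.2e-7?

6

After k steps, e_k ≈ 0.0450·0.127^k.
Need 0.127^k ≤ 4.2e-7/0.0450 = 9.33333e-06.
k ≥ ln(9.33333e-06)/ln(0.127) = -11.5819/-2.06357 = 5.613.
Smallest integer k = 6.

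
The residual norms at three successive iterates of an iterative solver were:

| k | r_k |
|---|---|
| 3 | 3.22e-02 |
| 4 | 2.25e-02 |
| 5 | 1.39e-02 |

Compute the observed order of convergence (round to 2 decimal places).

p ≈ ln(r_5/r_4) / ln(r_4/r_3)
  = ln(1.39e-02/2.25e-02) / ln(2.25e-02/3.22e-02)
  = ln(0.617778) / ln(0.698758)
  = -0.48163 / -0.35845 ≈ 1.34365

1.34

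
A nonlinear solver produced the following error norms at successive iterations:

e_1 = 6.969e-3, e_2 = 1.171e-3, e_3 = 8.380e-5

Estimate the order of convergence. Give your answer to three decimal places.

p ≈ ln(e_3/e_2) / ln(e_2/e_1)
  = ln(8.380e-5/1.171e-3) / ln(1.171e-3/6.969e-3)
  = ln(0.0715628) / ln(0.16803)
  = -2.637180 / -1.783613 ≈ 1.478561

1.479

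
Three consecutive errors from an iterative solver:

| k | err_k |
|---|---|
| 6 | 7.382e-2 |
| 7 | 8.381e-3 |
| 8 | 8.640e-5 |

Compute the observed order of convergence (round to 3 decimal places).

p ≈ ln(err_8/err_7) / ln(err_7/err_6)
  = ln(8.640e-5/8.381e-3) / ln(8.381e-3/7.382e-2)
  = ln(0.010309) / ln(0.113533)
  = -4.574738 / -2.175662 ≈ 2.102688

2.103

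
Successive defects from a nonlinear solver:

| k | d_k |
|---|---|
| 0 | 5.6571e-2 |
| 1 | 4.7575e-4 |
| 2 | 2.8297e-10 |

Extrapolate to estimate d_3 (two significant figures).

First estimate the order: p ≈ ln(d_2/d_1) / ln(d_1/d_0) = ln(2.8297e-10/4.7575e-4)/ln(4.7575e-4/5.6571e-2) = ln(5.94787e-07)/ln(0.00840979) ≈ 3.0000.
Then d_3 ≈ d_2·(d_2/d_1)^p = 2.8297e-10·(5.94787e-07)^3.0000 = 2.8297e-10·2.10419e-19 ≈ 5.954e-29.

6.0e-29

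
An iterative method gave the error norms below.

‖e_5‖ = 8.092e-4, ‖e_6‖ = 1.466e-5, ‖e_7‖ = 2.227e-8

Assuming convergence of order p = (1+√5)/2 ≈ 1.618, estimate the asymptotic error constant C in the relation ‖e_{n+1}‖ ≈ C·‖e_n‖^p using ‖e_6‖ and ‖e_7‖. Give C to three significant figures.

C ≈ ‖e_7‖ / ‖e_6‖^1.618
  = 2.227e-8 / (1.466e-5)^1.618
  = 2.227e-8 / 1.5094e-08 ≈ 1.4754

1.48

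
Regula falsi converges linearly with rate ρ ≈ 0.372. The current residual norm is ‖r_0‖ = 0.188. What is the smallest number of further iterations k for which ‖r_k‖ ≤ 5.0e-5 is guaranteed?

After k steps, ‖r_k‖ ≈ 0.188·0.372^k.
Need 0.372^k ≤ 5.0e-5/0.188 = 0.000265957.
k ≥ ln(0.000265957)/ln(0.372) = -8.2322/-0.98886 = 8.325.
Smallest integer k = 9.

9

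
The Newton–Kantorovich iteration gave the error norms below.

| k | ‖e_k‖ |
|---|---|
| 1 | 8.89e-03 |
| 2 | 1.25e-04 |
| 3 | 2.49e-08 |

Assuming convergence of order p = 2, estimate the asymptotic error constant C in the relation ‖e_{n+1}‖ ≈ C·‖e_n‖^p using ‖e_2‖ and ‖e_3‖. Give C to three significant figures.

C ≈ ‖e_3‖ / ‖e_2‖^2
  = 2.49e-08 / (1.25e-04)^2
  = 2.49e-08 / 1.5625e-08 ≈ 1.5936

1.59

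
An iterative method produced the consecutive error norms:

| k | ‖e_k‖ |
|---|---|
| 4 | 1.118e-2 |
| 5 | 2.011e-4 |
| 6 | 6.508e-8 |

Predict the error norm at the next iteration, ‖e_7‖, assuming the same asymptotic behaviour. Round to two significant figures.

First estimate the order: p ≈ ln(‖e_6‖/‖e_5‖) / ln(‖e_5‖/‖e_4‖) = ln(6.508e-8/2.011e-4)/ln(2.011e-4/1.118e-2) = ln(0.00032362)/ln(0.0179875) ≈ 1.9999.
Then ‖e_7‖ ≈ ‖e_6‖·(‖e_6‖/‖e_5‖)^p = 6.508e-8·(0.00032362)^1.9999 = 6.508e-8·1.04814e-07 ≈ 6.821e-15.

6.8e-15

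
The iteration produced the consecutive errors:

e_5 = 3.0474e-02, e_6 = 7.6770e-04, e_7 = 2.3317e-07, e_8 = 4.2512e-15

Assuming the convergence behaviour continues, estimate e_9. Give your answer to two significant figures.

4.0e-32

First estimate the order: p ≈ ln(e_8/e_7) / ln(e_7/e_6) = ln(4.2512e-15/2.3317e-07)/ln(2.3317e-07/7.6770e-04) = ln(1.82322e-08)/ln(0.000303725) ≈ 2.2002.
Then e_9 ≈ e_8·(e_8/e_7)^p = 4.2512e-15·(1.82322e-08)^2.2002 = 4.2512e-15·9.38206e-18 ≈ 3.989e-32.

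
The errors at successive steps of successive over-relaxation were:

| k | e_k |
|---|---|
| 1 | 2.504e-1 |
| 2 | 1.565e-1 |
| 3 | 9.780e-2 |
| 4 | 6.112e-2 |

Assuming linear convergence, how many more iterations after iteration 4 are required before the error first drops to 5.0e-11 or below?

45

Rate ρ ≈ e_4/e_3 = 6.112e-2/9.780e-2 = 0.6249.
After j more steps, e_{4+j} ≈ 6.112e-2·ρ^j; need ρ^j ≤ 5.0e-11/6.112e-2 = 8.18063e-10.
j ≥ ln(8.18063e-10)/ln(0.6249) = -20.9241/-0.47016 = 44.504.
So 45 more iterations are needed.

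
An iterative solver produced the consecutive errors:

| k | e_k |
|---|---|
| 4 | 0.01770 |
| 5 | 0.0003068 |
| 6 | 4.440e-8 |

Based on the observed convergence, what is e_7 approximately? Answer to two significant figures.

1.9e-16

First estimate the order: p ≈ ln(e_6/e_5) / ln(e_5/e_4) = ln(4.440e-8/0.0003068)/ln(0.0003068/0.01770) = ln(0.00014472)/ln(0.0173333) ≈ 2.1801.
Then e_7 ≈ e_6·(e_6/e_5)^p = 4.440e-8·(0.00014472)^2.1801 = 4.440e-8·4.26156e-09 ≈ 1.892e-16.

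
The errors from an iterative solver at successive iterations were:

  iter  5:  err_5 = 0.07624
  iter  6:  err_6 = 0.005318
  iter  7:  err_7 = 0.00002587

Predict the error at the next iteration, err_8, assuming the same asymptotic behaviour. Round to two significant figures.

First estimate the order: p ≈ ln(err_7/err_6) / ln(err_6/err_5) = ln(0.00002587/0.005318)/ln(0.005318/0.07624) = ln(0.00486461)/ln(0.0697534) ≈ 2.0001.
Then err_8 ≈ err_7·(err_7/err_6)^p = 0.00002587·(0.00486461)^2.0001 = 0.00002587·2.36518e-05 ≈ 6.119e-10.

6.1e-10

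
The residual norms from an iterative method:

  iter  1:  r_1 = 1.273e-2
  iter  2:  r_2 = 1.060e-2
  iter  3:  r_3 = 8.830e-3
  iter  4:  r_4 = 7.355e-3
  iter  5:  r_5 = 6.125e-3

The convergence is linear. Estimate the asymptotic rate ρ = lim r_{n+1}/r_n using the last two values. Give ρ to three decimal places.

ρ ≈ r_5/r_4 = 6.125e-3/7.355e-3 = 0.83277

0.833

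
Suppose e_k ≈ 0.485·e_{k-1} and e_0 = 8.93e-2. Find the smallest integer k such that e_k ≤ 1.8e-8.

After k steps, e_k ≈ 8.93e-2·0.485^k.
Need 0.485^k ≤ 1.8e-8/8.93e-2 = 2.01568e-07.
k ≥ ln(2.01568e-07)/ln(0.485) = -15.4171/-0.72361 = 21.306.
Smallest integer k = 22.

22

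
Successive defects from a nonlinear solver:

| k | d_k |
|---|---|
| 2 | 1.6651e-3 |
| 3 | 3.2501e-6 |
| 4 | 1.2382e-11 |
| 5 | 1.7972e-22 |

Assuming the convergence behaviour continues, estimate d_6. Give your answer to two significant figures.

3.8e-44

First estimate the order: p ≈ ln(d_5/d_4) / ln(d_4/d_3) = ln(1.7972e-22/1.2382e-11)/ln(1.2382e-11/3.2501e-6) = ln(1.45146e-11)/ln(3.80973e-06) ≈ 2.0000.
Then d_6 ≈ d_5·(d_5/d_4)^p = 1.7972e-22·(1.45146e-11)^2.0000 = 1.7972e-22·2.10674e-22 ≈ 3.786e-44.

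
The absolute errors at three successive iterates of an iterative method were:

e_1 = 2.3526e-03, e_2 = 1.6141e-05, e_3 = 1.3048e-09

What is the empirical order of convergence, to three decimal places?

p ≈ ln(e_3/e_2) / ln(e_2/e_1)
  = ln(1.3048e-09/1.6141e-05) / ln(1.6141e-05/2.3526e-03)
  = ln(8.08376e-05) / ln(0.00686092)
  = -9.423068 / -4.981914 ≈ 1.891455

1.891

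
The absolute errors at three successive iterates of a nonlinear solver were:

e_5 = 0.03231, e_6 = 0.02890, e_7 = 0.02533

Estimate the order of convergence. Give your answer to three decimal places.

p ≈ ln(e_7/e_6) / ln(e_6/e_5)
  = ln(0.02533/0.02890) / ln(0.02890/0.03231)
  = ln(0.876471) / ln(0.89446)
  = -0.131852 / -0.111535 ≈ 1.182158

1.182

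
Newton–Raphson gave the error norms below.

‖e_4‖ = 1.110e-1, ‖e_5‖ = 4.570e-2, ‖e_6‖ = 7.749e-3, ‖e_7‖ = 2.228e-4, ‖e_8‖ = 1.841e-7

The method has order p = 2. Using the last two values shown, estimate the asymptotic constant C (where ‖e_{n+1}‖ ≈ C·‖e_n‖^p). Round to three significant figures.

3.71

C ≈ ‖e_8‖ / ‖e_7‖^2
  = 1.841e-7 / (2.228e-4)^2
  = 1.841e-7 / 4.96398e-08 ≈ 3.7087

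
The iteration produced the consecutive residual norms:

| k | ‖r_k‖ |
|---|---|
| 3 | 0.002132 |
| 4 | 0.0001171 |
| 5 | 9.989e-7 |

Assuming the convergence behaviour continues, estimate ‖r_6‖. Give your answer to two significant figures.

First estimate the order: p ≈ ln(‖r_5‖/‖r_4‖) / ln(‖r_4‖/‖r_3‖) = ln(9.989e-7/0.0001171)/ln(0.0001171/0.002132) = ln(0.00853032)/ln(0.054925) ≈ 1.6418.
Then ‖r_6‖ ≈ ‖r_5‖·(‖r_5‖/‖r_4‖)^p = 9.989e-7·(0.00853032)^1.6418 = 9.989e-7·0.000400921 ≈ 4.005e-10.

4.0e-10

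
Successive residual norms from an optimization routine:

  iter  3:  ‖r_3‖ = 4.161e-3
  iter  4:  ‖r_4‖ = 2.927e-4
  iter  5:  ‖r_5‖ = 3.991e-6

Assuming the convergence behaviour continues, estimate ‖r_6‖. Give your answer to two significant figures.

3.8e-9

First estimate the order: p ≈ ln(‖r_5‖/‖r_4‖) / ln(‖r_4‖/‖r_3‖) = ln(3.991e-6/2.927e-4)/ln(2.927e-4/4.161e-3) = ln(0.0136351)/ln(0.0703437) ≈ 1.6181.
Then ‖r_6‖ ≈ ‖r_5‖·(‖r_5‖/‖r_4‖)^p = 3.991e-6·(0.0136351)^1.6181 = 3.991e-6·0.000958717 ≈ 3.826e-09.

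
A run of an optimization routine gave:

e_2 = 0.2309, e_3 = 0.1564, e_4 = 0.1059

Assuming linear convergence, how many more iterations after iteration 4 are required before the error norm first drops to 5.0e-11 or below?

56

Rate ρ ≈ e_4/e_3 = 0.1059/0.1564 = 0.6771.
After j more steps, e_{4+j} ≈ 0.1059·ρ^j; need ρ^j ≤ 5.0e-11/0.1059 = 4.72144e-10.
j ≥ ln(4.72144e-10)/ln(0.6771) = -21.4737/-0.38994 = 55.069.
So 56 more iterations are needed.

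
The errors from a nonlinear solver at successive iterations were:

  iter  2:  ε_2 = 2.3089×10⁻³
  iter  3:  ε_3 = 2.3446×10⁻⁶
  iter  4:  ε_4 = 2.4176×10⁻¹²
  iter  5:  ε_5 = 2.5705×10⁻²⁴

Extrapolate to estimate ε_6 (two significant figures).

2.9e-48

First estimate the order: p ≈ ln(ε_5/ε_4) / ln(ε_4/ε_3) = ln(2.5705×10⁻²⁴/2.4176×10⁻¹²)/ln(2.4176×10⁻¹²/2.3446×10⁻⁶) = ln(1.06324e-12)/ln(1.03114e-06) ≈ 2.0000.
Then ε_6 ≈ ε_5·(ε_5/ε_4)^p = 2.5705×10⁻²⁴·(1.06324e-12)^2.0000 = 2.5705×10⁻²⁴·1.13048e-24 ≈ 2.906e-48.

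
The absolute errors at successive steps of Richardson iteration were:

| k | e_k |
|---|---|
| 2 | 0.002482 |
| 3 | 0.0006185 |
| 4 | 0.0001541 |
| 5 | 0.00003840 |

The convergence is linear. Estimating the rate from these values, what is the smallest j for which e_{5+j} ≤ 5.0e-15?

17

Rate ρ ≈ e_5/e_4 = 0.00003840/0.0001541 = 0.2492.
After j more steps, e_{5+j} ≈ 0.00003840·ρ^j; need ρ^j ≤ 5.0e-15/0.00003840 = 1.30208e-10.
j ≥ ln(1.30208e-10)/ln(0.2492) = -22.7619/-1.38950 = 16.381.
So 17 more iterations are needed.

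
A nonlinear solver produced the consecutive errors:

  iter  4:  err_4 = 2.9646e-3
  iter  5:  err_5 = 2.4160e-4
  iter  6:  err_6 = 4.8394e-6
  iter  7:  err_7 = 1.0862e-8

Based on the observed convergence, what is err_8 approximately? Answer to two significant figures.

First estimate the order: p ≈ ln(err_7/err_6) / ln(err_6/err_5) = ln(1.0862e-8/4.8394e-6)/ln(4.8394e-6/2.4160e-4) = ln(0.00224449)/ln(0.0200306) ≈ 1.5597.
Then err_8 ≈ err_7·(err_7/err_6)^p = 1.0862e-8·(0.00224449)^1.5597 = 1.0862e-8·7.38819e-05 ≈ 8.025e-13.

8.0e-13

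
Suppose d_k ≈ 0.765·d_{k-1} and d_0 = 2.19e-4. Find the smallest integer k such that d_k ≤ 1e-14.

After k steps, d_k ≈ 2.19e-4·0.765^k.
Need 0.765^k ≤ 1e-14/2.19e-4 = 4.56621e-11.
k ≥ ln(4.56621e-11)/ln(0.765) = -23.8098/-0.26788 = 88.882.
Smallest integer k = 89.

89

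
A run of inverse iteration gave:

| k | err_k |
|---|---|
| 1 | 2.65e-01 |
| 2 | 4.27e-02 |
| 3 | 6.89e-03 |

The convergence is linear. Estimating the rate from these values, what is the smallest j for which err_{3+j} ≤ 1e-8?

8

Rate ρ ≈ err_3/err_2 = 6.89e-03/4.27e-02 = 0.1614.
After j more steps, err_{3+j} ≈ 6.89e-03·ρ^j; need ρ^j ≤ 1e-8/6.89e-03 = 1.45138e-06.
j ≥ ln(1.45138e-06)/ln(0.1614) = -13.4430/-1.82387 = 7.371.
So 8 more iterations are needed.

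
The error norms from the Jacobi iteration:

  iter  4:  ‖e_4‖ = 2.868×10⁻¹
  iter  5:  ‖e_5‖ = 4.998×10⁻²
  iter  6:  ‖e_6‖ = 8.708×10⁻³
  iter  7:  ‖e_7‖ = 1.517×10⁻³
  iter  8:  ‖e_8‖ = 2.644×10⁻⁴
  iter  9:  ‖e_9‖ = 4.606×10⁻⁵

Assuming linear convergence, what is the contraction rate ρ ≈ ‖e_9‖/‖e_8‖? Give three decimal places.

0.174

ρ ≈ ‖e_9‖/‖e_8‖ = 4.606×10⁻⁵/2.644×10⁻⁴ = 0.17421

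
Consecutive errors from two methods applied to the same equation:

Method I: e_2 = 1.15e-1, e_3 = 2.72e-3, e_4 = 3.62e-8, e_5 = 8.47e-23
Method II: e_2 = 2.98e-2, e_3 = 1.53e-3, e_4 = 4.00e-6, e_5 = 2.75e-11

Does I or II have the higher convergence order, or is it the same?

Method I: p ≈ ln(8.47e-23/3.62e-8)/ln(3.62e-8/2.72e-3) ≈ 3.00.
Method II: p ≈ ln(2.75e-11/4.00e-6)/ln(4.00e-6/1.53e-3) ≈ 2.00.
Method I has the higher order (≈3.0 vs ≈2.0).

I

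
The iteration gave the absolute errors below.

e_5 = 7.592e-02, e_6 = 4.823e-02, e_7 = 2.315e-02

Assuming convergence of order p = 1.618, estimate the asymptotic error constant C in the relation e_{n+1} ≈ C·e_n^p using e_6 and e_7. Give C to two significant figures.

3.1

C ≈ e_7 / e_6^1.618
  = 2.315e-02 / (4.823e-02)^1.618
  = 2.315e-02 / 0.0074064 ≈ 3.1257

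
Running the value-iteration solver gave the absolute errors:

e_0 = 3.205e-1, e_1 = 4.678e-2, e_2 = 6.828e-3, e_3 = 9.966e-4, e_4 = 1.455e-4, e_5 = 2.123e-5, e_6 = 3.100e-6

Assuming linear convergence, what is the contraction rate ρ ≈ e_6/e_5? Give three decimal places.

0.146

ρ ≈ e_6/e_5 = 3.100e-6/2.123e-5 = 0.14602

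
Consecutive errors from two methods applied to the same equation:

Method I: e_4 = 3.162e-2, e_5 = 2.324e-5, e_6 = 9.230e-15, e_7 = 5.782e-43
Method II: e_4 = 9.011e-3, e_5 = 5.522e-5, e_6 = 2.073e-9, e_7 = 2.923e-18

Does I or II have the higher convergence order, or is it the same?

Method I: p ≈ ln(5.782e-43/9.230e-15)/ln(9.230e-15/2.324e-5) ≈ 3.00.
Method II: p ≈ ln(2.923e-18/2.073e-9)/ln(2.073e-9/5.522e-5) ≈ 2.00.
Method I has the higher order (≈3.0 vs ≈2.0).

I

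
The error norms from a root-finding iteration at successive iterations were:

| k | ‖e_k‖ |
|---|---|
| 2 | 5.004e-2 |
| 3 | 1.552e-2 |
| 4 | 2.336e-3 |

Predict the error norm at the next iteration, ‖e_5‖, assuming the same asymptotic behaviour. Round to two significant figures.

First estimate the order: p ≈ ln(‖e_4‖/‖e_3‖) / ln(‖e_3‖/‖e_2‖) = ln(2.336e-3/1.552e-2)/ln(1.552e-2/5.004e-2) = ln(0.150515)/ln(0.310152) ≈ 1.6176.
Then ‖e_5‖ ≈ ‖e_4‖·(‖e_4‖/‖e_3‖)^p = 2.336e-3·(0.150515)^1.6176 = 2.336e-3·0.0467362 ≈ 0.0001092.

1.1e-4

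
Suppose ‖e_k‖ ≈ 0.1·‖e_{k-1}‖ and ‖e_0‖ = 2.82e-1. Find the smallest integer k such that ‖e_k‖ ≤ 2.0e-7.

7

After k steps, ‖e_k‖ ≈ 2.82e-1·0.1^k.
Need 0.1^k ≤ 2.0e-7/2.82e-1 = 7.0922e-07.
k ≥ ln(7.0922e-07)/ln(0.1) = -14.1591/-2.30259 = 6.149.
Smallest integer k = 7.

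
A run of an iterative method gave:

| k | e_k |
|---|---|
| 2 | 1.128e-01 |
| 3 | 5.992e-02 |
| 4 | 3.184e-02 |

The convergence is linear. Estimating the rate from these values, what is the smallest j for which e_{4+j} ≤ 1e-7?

21

Rate ρ ≈ e_4/e_3 = 3.184e-02/5.992e-02 = 0.5314.
After j more steps, e_{4+j} ≈ 3.184e-02·ρ^j; need ρ^j ≤ 1e-7/3.184e-02 = 3.1407e-06.
j ≥ ln(3.1407e-06)/ln(0.5314) = -12.6711/-0.63224 = 20.042.
So 21 more iterations are needed.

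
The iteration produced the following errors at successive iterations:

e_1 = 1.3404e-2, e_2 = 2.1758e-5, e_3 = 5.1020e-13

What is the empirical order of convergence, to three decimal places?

2.735

p ≈ ln(e_3/e_2) / ln(e_2/e_1)
  = ln(5.1020e-13/2.1758e-5) / ln(2.1758e-5/1.3404e-2)
  = ln(2.34488e-08) / ln(0.00162325)
  = -17.568447 / -6.423325 ≈ 2.735102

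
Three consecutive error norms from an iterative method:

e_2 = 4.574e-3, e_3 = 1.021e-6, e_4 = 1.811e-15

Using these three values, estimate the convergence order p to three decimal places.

p ≈ ln(e_4/e_3) / ln(e_3/e_2)
  = ln(1.811e-15/1.021e-6) / ln(1.021e-6/4.574e-3)
  = ln(1.77375e-09) / ln(0.000223218)
  = -20.150170 / -8.407362 ≈ 2.396729

2.397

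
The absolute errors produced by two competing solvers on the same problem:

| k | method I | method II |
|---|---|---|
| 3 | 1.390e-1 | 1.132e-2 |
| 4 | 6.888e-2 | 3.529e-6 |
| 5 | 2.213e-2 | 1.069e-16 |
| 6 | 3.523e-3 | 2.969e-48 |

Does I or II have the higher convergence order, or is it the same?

II

Method I: p ≈ ln(3.523e-3/2.213e-2)/ln(2.213e-2/6.888e-2) ≈ 1.62.
Method II: p ≈ ln(2.969e-48/1.069e-16)/ln(1.069e-16/3.529e-6) ≈ 3.00.
Method II has the higher order (≈3.0 vs ≈1.6).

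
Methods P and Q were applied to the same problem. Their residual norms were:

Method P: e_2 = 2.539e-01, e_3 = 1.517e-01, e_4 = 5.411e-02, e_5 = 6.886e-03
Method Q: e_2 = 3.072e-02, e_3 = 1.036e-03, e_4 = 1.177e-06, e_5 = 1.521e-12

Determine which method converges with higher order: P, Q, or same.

Method P: p ≈ ln(6.886e-03/5.411e-02)/ln(5.411e-02/1.517e-01) ≈ 2.00.
Method Q: p ≈ ln(1.521e-12/1.177e-06)/ln(1.177e-06/1.036e-03) ≈ 2.00.
Both orders ≈ 2.0 — effectively the same.

same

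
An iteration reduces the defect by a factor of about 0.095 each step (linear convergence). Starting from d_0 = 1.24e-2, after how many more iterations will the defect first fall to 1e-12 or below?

After k steps, d_k ≈ 1.24e-2·0.095^k.
Need 0.095^k ≤ 1e-12/1.24e-2 = 8.06452e-11.
k ≥ ln(8.06452e-11)/ln(0.095) = -23.2410/-2.35388 = 9.873.
Smallest integer k = 10.

10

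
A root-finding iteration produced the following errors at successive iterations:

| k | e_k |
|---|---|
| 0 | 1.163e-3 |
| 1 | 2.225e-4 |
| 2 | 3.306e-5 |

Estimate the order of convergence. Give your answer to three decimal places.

p ≈ ln(e_2/e_1) / ln(e_1/e_0)
  = ln(3.306e-5/2.225e-4) / ln(2.225e-4/1.163e-3)
  = ln(0.148584) / ln(0.191316)
  = -1.906605 / -1.653829 ≈ 1.152843

1.153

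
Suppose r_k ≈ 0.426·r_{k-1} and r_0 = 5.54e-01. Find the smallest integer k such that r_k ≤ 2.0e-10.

After k steps, r_k ≈ 5.54e-01·0.426^k.
Need 0.426^k ≤ 2.0e-10/5.54e-01 = 3.61011e-10.
k ≥ ln(3.61011e-10)/ln(0.426) = -21.7421/-0.85332 = 25.479.
Smallest integer k = 26.

26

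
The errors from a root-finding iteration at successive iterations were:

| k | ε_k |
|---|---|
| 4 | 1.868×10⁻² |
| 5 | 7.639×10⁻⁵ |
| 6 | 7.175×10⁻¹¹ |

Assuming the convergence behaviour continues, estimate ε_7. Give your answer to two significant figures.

First estimate the order: p ≈ ln(ε_6/ε_5) / ln(ε_5/ε_4) = ln(7.175×10⁻¹¹/7.639×10⁻⁵)/ln(7.639×10⁻⁵/1.868×10⁻²) = ln(9.39259e-07)/ln(0.0040894) ≈ 2.5236.
Then ε_7 ≈ ε_6·(ε_6/ε_5)^p = 7.175×10⁻¹¹·(9.39259e-07)^2.5236 = 7.175×10⁻¹¹·6.16199e-16 ≈ 4.421e-26.

4.4e-26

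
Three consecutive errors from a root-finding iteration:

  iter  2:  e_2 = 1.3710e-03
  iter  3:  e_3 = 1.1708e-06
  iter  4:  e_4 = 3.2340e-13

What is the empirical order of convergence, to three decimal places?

2.137

p ≈ ln(e_4/e_3) / ln(e_3/e_2)
  = ln(3.2340e-13/1.1708e-06) / ln(1.1708e-06/1.3710e-03)
  = ln(2.76221e-07) / ln(0.000853975)
  = -15.102065 / -7.065609 ≈ 2.137405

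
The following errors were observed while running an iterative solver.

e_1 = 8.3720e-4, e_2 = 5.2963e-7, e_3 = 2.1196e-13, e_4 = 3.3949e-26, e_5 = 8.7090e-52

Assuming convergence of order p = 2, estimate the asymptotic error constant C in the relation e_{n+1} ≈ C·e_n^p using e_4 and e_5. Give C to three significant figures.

0.756

C ≈ e_5 / e_4^2
  = 8.7090e-52 / (3.3949e-26)^2
  = 8.7090e-52 / 1.15253e-51 ≈ 0.75564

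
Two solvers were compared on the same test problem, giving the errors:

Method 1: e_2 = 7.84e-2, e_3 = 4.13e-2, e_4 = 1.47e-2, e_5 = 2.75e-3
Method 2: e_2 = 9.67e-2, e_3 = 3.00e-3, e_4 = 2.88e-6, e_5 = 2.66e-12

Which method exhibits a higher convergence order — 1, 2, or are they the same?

Method 1: p ≈ ln(2.75e-3/1.47e-2)/ln(1.47e-2/4.13e-2) ≈ 1.62.
Method 2: p ≈ ln(2.66e-12/2.88e-6)/ln(2.88e-6/3.00e-3) ≈ 2.00.
Method 2 has the higher order (≈2.0 vs ≈1.6).

2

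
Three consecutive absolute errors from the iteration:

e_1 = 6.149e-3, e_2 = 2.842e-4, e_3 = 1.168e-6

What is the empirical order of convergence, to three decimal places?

1.787

p ≈ ln(e_3/e_2) / ln(e_2/e_1)
  = ln(1.168e-6/2.842e-4) / ln(2.842e-4/6.149e-3)
  = ln(0.00410978) / ln(0.0462189)
  = -5.494386 / -3.074366 ≈ 1.787161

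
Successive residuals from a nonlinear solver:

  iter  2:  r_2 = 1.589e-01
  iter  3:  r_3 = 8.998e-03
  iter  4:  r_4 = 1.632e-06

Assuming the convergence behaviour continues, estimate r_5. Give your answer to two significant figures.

First estimate the order: p ≈ ln(r_4/r_3) / ln(r_3/r_2) = ln(1.632e-06/8.998e-03)/ln(8.998e-03/1.589e-01) = ln(0.000181374)/ln(0.0566268) ≈ 3.0004.
Then r_5 ≈ r_4·(r_4/r_3)^p = 1.632e-06·(0.000181374)^3.0004 = 1.632e-06·5.94605e-12 ≈ 9.704e-18.

9.7e-18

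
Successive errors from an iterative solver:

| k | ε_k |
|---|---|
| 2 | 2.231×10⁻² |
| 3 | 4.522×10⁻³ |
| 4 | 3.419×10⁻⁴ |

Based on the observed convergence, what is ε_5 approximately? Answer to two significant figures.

5.2e-6

First estimate the order: p ≈ ln(ε_4/ε_3) / ln(ε_3/ε_2) = ln(3.419×10⁻⁴/4.522×10⁻³)/ln(4.522×10⁻³/2.231×10⁻²) = ln(0.0756081)/ln(0.202689) ≈ 1.6178.
Then ε_5 ≈ ε_4·(ε_4/ε_3)^p = 3.419×10⁻⁴·(0.0756081)^1.6178 = 3.419×10⁻⁴·0.0153373 ≈ 5.244e-06.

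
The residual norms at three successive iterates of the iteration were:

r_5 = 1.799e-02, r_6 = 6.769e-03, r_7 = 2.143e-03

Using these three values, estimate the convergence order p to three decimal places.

p ≈ ln(r_7/r_6) / ln(r_6/r_5)
  = ln(2.143e-03/6.769e-03) / ln(6.769e-03/1.799e-02)
  = ln(0.31659) / ln(0.376265)
  = -1.150148 / -0.977462 ≈ 1.176668

1.177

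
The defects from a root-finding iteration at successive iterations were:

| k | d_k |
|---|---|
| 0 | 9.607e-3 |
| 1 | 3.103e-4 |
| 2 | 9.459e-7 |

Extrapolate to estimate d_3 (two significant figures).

First estimate the order: p ≈ ln(d_2/d_1) / ln(d_1/d_0) = ln(9.459e-7/3.103e-4)/ln(3.103e-4/9.607e-3) = ln(0.00304834)/ln(0.0322994) ≈ 1.6876.
Then d_3 ≈ d_2·(d_2/d_1)^p = 9.459e-7·(0.00304834)^1.6876 = 9.459e-7·5.67682e-05 ≈ 5.37e-11.

5.4e-11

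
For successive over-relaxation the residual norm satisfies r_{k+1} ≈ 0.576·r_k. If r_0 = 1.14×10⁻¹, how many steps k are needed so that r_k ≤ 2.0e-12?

After k steps, r_k ≈ 1.14×10⁻¹·0.576^k.
Need 0.576^k ≤ 2.0e-12/1.14×10⁻¹ = 1.75439e-11.
k ≥ ln(1.75439e-11)/ln(0.576) = -24.7663/-0.55165 = 44.895.
Smallest integer k = 45.

45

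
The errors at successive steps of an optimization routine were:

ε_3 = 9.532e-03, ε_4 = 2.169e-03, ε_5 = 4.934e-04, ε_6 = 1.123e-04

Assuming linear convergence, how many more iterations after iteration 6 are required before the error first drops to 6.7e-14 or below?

Rate ρ ≈ ε_6/ε_5 = 1.123e-04/4.934e-04 = 0.2276.
After j more steps, ε_{6+j} ≈ 1.123e-04·ρ^j; need ρ^j ≤ 6.7e-14/1.123e-04 = 5.96616e-10.
j ≥ ln(5.96616e-10)/ln(0.2276) = -21.2397/-1.48017 = 14.350.
So 15 more iterations are needed.

15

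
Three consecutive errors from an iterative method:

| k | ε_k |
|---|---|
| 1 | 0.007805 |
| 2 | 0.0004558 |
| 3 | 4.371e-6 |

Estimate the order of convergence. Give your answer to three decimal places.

p ≈ ln(ε_3/ε_2) / ln(ε_2/ε_1)
  = ln(4.371e-6/0.0004558) / ln(0.0004558/0.007805)
  = ln(0.00958973) / ln(0.0583985)
  = -4.647063 / -2.840465 ≈ 1.636022

1.636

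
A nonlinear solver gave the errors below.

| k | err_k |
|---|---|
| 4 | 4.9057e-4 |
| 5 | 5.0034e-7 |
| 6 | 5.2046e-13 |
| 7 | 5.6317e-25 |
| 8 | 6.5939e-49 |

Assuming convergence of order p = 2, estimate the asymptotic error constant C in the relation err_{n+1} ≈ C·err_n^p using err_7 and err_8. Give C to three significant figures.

C ≈ err_8 / err_7^2
  = 6.5939e-49 / (5.6317e-25)^2
  = 6.5939e-49 / 3.1716e-49 ≈ 2.079

2.08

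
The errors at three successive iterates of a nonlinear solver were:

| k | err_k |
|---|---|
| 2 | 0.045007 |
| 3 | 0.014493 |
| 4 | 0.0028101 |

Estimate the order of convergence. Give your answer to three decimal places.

1.448

p ≈ ln(err_4/err_3) / ln(err_3/err_2)
  = ln(0.0028101/0.014493) / ln(0.014493/0.045007)
  = ln(0.193894) / ln(0.322017)
  = -1.640444 / -1.133151 ≈ 1.447683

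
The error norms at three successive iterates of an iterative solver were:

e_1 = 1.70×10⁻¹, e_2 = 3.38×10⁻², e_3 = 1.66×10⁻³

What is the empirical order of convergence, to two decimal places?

1.87

p ≈ ln(e_3/e_2) / ln(e_2/e_1)
  = ln(1.66×10⁻³/3.38×10⁻²) / ln(3.38×10⁻²/1.70×10⁻¹)
  = ln(0.0491124) / ln(0.198824)
  = -3.01364 / -1.61534 ≈ 1.86564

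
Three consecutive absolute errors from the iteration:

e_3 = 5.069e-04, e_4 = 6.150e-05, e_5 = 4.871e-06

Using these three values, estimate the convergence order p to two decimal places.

p ≈ ln(e_5/e_4) / ln(e_4/e_3)
  = ln(4.871e-06/6.150e-05) / ln(6.150e-05/5.069e-04)
  = ln(0.0792033) / ln(0.121326)
  = -2.53574 / -2.10927 ≈ 1.20219

1.20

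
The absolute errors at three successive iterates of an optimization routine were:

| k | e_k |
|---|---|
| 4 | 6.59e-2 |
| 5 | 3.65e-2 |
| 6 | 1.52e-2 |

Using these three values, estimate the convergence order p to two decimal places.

1.48

p ≈ ln(e_6/e_5) / ln(e_5/e_4)
  = ln(1.52e-2/3.65e-2) / ln(3.65e-2/6.59e-2)
  = ln(0.416438) / ln(0.553869)
  = -0.87602 / -0.59083 ≈ 1.48269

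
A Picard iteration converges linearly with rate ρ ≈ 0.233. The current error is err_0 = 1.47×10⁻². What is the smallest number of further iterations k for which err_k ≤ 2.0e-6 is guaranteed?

After k steps, err_k ≈ 1.47×10⁻²·0.233^k.
Need 0.233^k ≤ 2.0e-6/1.47×10⁻² = 0.000136054.
k ≥ ln(0.000136054)/ln(0.233) = -8.9025/-1.45672 = 6.111.
Smallest integer k = 7.

7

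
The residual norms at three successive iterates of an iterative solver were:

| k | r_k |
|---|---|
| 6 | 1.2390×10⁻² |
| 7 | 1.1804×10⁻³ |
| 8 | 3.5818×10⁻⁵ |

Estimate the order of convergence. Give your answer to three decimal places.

p ≈ ln(r_8/r_7) / ln(r_7/r_6)
  = ln(3.5818×10⁻⁵/1.1804×10⁻³) / ln(1.1804×10⁻³/1.2390×10⁻²)
  = ln(0.030344) / ln(0.0952704)
  = -3.495156 / -2.351036 ≈ 1.486645

1.487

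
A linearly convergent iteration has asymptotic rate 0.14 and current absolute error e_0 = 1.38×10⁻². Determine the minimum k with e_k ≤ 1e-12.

After k steps, e_k ≈ 1.38×10⁻²·0.14^k.
Need 0.14^k ≤ 1e-12/1.38×10⁻² = 7.24638e-11.
k ≥ ln(7.24638e-11)/ln(0.14) = -23.3479/-1.96611 = 11.875.
Smallest integer k = 12.

12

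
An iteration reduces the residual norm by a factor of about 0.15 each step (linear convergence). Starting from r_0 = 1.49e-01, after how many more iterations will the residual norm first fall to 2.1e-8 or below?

After k steps, r_k ≈ 1.49e-01·0.15^k.
Need 0.15^k ≤ 2.1e-8/1.49e-01 = 1.4094e-07.
k ≥ ln(1.4094e-07)/ln(0.15) = -15.7749/-1.89712 = 8.315.
Smallest integer k = 9.

9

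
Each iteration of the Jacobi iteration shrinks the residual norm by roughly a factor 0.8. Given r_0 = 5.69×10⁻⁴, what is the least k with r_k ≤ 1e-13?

After k steps, r_k ≈ 5.69×10⁻⁴·0.8^k.
Need 0.8^k ≤ 1e-13/5.69×10⁻⁴ = 1.75747e-10.
k ≥ ln(1.75747e-10)/ln(0.8) = -22.4620/-0.22314 = 100.663.
Smallest integer k = 101.

101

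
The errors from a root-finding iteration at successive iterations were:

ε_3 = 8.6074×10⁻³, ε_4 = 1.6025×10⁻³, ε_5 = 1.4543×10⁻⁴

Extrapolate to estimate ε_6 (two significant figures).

4.7e-6

First estimate the order: p ≈ ln(ε_5/ε_4) / ln(ε_4/ε_3) = ln(1.4543×10⁻⁴/1.6025×10⁻³)/ln(1.6025×10⁻³/8.6074×10⁻³) = ln(0.090752)/ln(0.186177) ≈ 1.4274.
Then ε_6 ≈ ε_5·(ε_5/ε_4)^p = 1.4543×10⁻⁴·(0.090752)^1.4274 = 1.4543×10⁻⁴·0.032542 ≈ 4.733e-06.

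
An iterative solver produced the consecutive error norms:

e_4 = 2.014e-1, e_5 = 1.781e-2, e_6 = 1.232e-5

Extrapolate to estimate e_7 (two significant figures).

First estimate the order: p ≈ ln(e_6/e_5) / ln(e_5/e_4) = ln(1.232e-5/1.781e-2)/ln(1.781e-2/2.014e-1) = ln(0.000691746)/ln(0.088431) ≈ 2.9999.
Then e_7 ≈ e_6·(e_6/e_5)^p = 1.232e-5·(0.000691746)^2.9999 = 1.232e-5·3.3125e-10 ≈ 4.081e-15.

4.1e-15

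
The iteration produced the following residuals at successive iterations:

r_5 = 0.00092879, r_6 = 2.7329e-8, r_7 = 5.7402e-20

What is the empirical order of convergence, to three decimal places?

2.577

p ≈ ln(r_7/r_6) / ln(r_6/r_5)
  = ln(5.7402e-20/2.7329e-8) / ln(2.7329e-8/0.00092879)
  = ln(2.10041e-12) / ln(2.94243e-05)
  = -26.888889 / -10.433690 ≈ 2.577122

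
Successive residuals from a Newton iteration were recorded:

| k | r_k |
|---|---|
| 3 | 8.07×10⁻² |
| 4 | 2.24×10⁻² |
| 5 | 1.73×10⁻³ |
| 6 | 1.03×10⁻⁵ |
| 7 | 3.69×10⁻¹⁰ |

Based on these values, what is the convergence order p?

Consecutive ratios: r_7/r_6 = 3.69×10⁻¹⁰/1.03×10⁻⁵ = 3.58252e-05, r_6/r_5 = 1.03×10⁻⁵/1.73×10⁻³ = 0.00595376.
p ≈ ln(3.58252e-05)/ln(0.00595376) = -10.2369/-5.1237 ≈ 2.00.
So the convergence is quadratic (order 2).

2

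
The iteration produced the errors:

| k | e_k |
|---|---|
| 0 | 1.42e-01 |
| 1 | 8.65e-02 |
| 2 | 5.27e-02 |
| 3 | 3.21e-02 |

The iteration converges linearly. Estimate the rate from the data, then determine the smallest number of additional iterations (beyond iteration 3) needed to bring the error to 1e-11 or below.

45

Rate ρ ≈ e_3/e_2 = 3.21e-02/5.27e-02 = 0.6091.
After j more steps, e_{3+j} ≈ 3.21e-02·ρ^j; need ρ^j ≤ 1e-11/3.21e-02 = 3.11526e-10.
j ≥ ln(3.11526e-10)/ln(0.6091) = -21.8895/-0.49577 = 44.153.
So 45 more iterations are needed.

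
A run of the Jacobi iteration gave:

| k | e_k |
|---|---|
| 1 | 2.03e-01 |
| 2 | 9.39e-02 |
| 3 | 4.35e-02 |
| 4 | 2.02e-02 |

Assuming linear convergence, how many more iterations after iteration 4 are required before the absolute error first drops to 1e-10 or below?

Rate ρ ≈ e_4/e_3 = 2.02e-02/4.35e-02 = 0.4644.
After j more steps, e_{4+j} ≈ 2.02e-02·ρ^j; need ρ^j ≤ 1e-10/2.02e-02 = 4.9505e-09.
j ≥ ln(4.9505e-09)/ln(0.4644) = -19.1238/-0.76701 = 24.933.
So 25 more iterations are needed.

25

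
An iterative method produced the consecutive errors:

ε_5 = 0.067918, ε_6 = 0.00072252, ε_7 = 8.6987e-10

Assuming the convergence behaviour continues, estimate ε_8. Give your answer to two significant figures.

1.5e-27

First estimate the order: p ≈ ln(ε_7/ε_6) / ln(ε_6/ε_5) = ln(8.6987e-10/0.00072252)/ln(0.00072252/0.067918) = ln(1.20394e-06)/ln(0.0106381) ≈ 3.0000.
Then ε_8 ≈ ε_7·(ε_7/ε_6)^p = 8.6987e-10·(1.20394e-06)^3.0000 = 8.6987e-10·1.74508e-18 ≈ 1.518e-27.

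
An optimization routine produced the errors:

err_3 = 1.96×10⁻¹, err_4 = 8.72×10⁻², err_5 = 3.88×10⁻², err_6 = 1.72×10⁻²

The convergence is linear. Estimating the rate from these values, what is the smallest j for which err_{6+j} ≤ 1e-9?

21

Rate ρ ≈ err_6/err_5 = 1.72×10⁻²/3.88×10⁻² = 0.4433.
After j more steps, err_{6+j} ≈ 1.72×10⁻²·ρ^j; need ρ^j ≤ 1e-9/1.72×10⁻² = 5.81395e-08.
j ≥ ln(5.81395e-08)/ln(0.4433) = -16.6604/-0.81351 = 20.480.
So 21 more iterations are needed.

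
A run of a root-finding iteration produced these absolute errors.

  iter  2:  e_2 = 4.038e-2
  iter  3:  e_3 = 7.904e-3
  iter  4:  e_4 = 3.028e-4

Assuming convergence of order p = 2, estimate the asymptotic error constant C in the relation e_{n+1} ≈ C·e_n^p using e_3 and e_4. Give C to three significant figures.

4.85

C ≈ e_4 / e_3^2
  = 3.028e-4 / (7.904e-3)^2
  = 3.028e-4 / 6.24732e-05 ≈ 4.8469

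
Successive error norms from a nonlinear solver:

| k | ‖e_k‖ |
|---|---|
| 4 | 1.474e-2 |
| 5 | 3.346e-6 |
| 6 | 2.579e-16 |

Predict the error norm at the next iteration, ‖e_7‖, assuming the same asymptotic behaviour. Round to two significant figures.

First estimate the order: p ≈ ln(‖e_6‖/‖e_5‖) / ln(‖e_5‖/‖e_4‖) = ln(2.579e-16/3.346e-6)/ln(3.346e-6/1.474e-2) = ln(7.70771e-11)/ln(0.000227001) ≈ 2.7753.
Then ‖e_7‖ ≈ ‖e_6‖·(‖e_6‖/‖e_5‖)^p = 2.579e-16·(7.70771e-11)^2.7753 = 2.579e-16·8.57401e-29 ≈ 2.211e-44.

2.2e-44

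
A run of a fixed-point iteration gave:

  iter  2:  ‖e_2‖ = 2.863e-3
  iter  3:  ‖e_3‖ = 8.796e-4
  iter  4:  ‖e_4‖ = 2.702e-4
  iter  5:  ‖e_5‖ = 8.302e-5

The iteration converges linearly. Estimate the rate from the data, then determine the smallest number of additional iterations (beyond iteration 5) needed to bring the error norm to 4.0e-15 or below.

Rate ρ ≈ ‖e_5‖/‖e_4‖ = 8.302e-5/2.702e-4 = 0.3073.
After j more steps, ‖e_{5+j}‖ ≈ 8.302e-5·ρ^j; need ρ^j ≤ 4.0e-15/8.302e-5 = 4.81812e-11.
j ≥ ln(4.81812e-11)/ln(0.3073) = -23.7561/-1.17993 = 20.133.
So 21 more iterations are needed.

21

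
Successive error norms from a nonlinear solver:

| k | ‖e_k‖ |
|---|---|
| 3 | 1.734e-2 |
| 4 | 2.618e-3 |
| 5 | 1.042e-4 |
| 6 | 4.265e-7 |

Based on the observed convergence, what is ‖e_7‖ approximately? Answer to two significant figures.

First estimate the order: p ≈ ln(‖e_6‖/‖e_5‖) / ln(‖e_5‖/‖e_4‖) = ln(4.265e-7/1.042e-4)/ln(1.042e-4/2.618e-3) = ln(0.00409309)/ln(0.0398014) ≈ 1.7056.
Then ‖e_7‖ ≈ ‖e_6‖·(‖e_6‖/‖e_5‖)^p = 4.265e-7·(0.00409309)^1.7056 = 4.265e-7·8.45502e-05 ≈ 3.606e-11.

3.6e-11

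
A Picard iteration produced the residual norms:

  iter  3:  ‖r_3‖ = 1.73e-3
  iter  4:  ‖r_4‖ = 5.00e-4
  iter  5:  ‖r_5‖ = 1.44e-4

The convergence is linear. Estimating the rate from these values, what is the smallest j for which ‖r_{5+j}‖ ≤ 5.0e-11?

12

Rate ρ ≈ ‖r_5‖/‖r_4‖ = 1.44e-4/5.00e-4 = 0.2880.
After j more steps, ‖r_{5+j}‖ ≈ 1.44e-4·ρ^j; need ρ^j ≤ 5.0e-11/1.44e-4 = 3.47222e-07.
j ≥ ln(3.47222e-07)/ln(0.2880) = -14.8733/-1.24479 = 11.948.
So 12 more iterations are needed.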